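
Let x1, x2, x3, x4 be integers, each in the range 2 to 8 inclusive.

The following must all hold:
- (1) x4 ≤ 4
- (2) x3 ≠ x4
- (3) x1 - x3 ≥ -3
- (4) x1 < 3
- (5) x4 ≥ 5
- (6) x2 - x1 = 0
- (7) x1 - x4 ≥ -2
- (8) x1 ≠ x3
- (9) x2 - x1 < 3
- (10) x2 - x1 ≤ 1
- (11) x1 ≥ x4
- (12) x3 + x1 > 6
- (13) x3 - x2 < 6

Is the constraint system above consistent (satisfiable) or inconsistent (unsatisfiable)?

Unsatisfiable

From constraints 5 and 11: x1 ≥ x4 and x4 ≥ 5, so x1 ≥ 5. From constraint 4: x1 ≤ 2. But 2 < 5, so no value of x1 works.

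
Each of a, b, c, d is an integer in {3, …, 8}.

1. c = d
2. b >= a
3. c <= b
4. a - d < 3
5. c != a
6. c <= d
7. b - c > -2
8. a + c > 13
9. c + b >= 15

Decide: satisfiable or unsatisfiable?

One satisfying assignment is a = 8, b = 8, c = 7, d = 7.
For the less obvious constraints — constraint 4: a - d = 1; constraint 7: b - c = 1; constraint 8: a + c = 15 — and the others hold by inspection.

Satisfiable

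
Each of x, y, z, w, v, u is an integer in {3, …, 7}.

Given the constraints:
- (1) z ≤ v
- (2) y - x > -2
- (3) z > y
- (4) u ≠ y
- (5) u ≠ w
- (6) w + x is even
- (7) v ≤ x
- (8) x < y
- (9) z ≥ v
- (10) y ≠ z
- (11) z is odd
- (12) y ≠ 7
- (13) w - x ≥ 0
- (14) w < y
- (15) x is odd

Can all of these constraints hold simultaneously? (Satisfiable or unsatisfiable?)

Constraints 1, 3, 7, 13, and 14 give y < z, z ≤ v, v ≤ x, x ≤ w, w < y. Chaining: y < z ≤ v ≤ x ≤ w < y, which forces y < y — impossible.

Unsatisfiable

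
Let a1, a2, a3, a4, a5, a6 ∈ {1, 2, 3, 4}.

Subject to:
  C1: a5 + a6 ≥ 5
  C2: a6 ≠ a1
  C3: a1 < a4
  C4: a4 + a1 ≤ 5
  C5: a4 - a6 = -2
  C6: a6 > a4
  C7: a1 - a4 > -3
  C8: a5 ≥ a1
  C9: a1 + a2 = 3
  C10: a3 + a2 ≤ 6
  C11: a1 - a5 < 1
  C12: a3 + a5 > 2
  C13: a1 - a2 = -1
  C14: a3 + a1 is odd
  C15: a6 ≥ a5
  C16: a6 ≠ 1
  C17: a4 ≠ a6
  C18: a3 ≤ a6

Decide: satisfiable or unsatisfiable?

Setting (a1, a2, a3, a4, a5, a6) = (1, 2, 2, 2, 2, 4) satisfies everything: constraint 1: a5 + a6 = 6; constraint 4: a4 + a1 = 3, and the others follow.

Satisfiable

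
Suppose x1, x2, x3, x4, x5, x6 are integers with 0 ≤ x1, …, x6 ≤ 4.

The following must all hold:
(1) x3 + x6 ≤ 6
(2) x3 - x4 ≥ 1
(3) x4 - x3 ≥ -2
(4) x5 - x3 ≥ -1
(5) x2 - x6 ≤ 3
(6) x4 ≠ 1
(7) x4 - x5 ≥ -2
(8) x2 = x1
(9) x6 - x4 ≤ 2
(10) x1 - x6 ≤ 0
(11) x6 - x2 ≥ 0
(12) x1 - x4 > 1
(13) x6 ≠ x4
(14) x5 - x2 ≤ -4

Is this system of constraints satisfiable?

Constraints 2, 4, 9, 11, and 14 give x5 − x3 ≥ -1, x3 − x4 ≥ 1, x4 − x6 ≥ -2, x6 − x2 ≥ 0, x2 − x5 ≥ 4.
Adding all 5 inequalities: the left sides telescope to 0, and the right sides sum to (-1) + 1 + (-2) + 0 + 4 = 2. So 0 ≥ 2, which is false.

Unsatisfiable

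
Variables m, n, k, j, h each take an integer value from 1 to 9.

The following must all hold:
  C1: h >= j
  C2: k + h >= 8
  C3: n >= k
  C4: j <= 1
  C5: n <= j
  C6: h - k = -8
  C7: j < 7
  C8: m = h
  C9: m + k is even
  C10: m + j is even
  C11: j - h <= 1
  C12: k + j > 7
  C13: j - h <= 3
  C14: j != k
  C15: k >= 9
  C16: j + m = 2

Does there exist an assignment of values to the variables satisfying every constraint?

Unsatisfiable

From constraints 3 and 15: n ≥ k and k ≥ 9, so n ≥ 9. From constraints 4 and 5: n ≤ j and j ≤ 1, so n ≤ 1. But 1 < 9, so no value of n works.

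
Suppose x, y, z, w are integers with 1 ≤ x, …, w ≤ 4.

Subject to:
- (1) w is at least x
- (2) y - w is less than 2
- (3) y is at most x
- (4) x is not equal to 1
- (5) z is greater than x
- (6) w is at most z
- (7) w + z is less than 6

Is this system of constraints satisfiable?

Satisfiable

One satisfying assignment is x = 2, y = 1, z = 3, w = 2.
For the less obvious constraints — constraint 1: w = 2, x = 2; constraint 2: y - w = -1; constraint 7: w + z = 5 — and the others hold by inspection.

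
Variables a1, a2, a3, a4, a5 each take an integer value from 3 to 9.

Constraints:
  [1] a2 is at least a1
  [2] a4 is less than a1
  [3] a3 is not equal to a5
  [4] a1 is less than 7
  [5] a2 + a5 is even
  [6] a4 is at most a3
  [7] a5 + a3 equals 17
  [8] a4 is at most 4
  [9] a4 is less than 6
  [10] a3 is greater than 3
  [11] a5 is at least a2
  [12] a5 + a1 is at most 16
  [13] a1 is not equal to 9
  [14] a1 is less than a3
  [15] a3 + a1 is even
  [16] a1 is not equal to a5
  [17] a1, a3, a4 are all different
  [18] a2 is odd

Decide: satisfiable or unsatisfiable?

Satisfiable

One satisfying assignment is a1 = 6, a2 = 9, a3 = 8, a4 = 4, a5 = 9.
For the less obvious constraints — constraint 7: a5 + a3 = 17; constraint 12: a5 + a1 = 15 — and the others hold by inspection.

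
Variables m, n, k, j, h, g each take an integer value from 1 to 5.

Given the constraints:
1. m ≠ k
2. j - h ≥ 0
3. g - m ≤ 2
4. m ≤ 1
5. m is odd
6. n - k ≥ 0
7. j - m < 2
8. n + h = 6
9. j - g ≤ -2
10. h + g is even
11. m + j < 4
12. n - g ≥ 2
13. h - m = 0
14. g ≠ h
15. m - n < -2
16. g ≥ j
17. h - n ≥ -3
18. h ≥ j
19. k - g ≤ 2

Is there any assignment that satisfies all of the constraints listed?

Unsatisfiable

Constraints 2, 9, 12, and 17 give n − g ≥ 2, g − j ≥ 2, j − h ≥ 0, h − n ≥ -3.
Adding all 4 inequalities: the left sides telescope to 0, and the right sides sum to 2 + 2 + 0 + (-3) = 1. So 0 ≥ 1, which is false.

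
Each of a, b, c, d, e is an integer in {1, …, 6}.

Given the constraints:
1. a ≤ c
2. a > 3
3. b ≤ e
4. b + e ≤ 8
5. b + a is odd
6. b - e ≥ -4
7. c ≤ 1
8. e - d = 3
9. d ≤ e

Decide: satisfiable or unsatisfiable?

Unsatisfiable

From constraint 2: a ≥ 4. From constraints 1 and 7: a ≤ c and c ≤ 1, so a ≤ 1. But 1 < 4, so no value of a works.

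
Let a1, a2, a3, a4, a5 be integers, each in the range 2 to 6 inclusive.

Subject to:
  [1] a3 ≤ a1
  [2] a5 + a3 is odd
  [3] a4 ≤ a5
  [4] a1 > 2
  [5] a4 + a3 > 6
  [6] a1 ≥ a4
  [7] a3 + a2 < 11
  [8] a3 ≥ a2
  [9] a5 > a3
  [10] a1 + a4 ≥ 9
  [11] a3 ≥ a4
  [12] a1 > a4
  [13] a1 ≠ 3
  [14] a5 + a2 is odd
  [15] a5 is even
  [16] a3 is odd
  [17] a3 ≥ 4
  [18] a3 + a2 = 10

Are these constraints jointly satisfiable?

Satisfiable

Setting (a1, a2, a3, a4, a5) = (6, 5, 5, 4, 6) satisfies everything: constraint 5: a4 + a3 = 9; constraint 7: a3 + a2 = 10, and the others follow.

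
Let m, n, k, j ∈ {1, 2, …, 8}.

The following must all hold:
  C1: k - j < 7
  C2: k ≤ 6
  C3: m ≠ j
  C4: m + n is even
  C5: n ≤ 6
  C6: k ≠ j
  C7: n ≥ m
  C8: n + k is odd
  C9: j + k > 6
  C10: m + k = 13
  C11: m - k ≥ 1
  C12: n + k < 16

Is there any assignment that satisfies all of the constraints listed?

Unsatisfiable

From constraints 5 and 7: m ≤ n ≤ 6. From constraint 2: k ≤ 6. Hence m + k ≤ 12. But constraint 10 requires m + k = 13, and 13 > 12. Contradiction.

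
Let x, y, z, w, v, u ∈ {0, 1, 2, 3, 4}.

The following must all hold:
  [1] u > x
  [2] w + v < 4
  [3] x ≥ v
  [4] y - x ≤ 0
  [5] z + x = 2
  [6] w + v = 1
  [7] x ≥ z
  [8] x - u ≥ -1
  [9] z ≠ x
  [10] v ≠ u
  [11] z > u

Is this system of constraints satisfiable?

Unsatisfiable

Constraints 1, 7, and 11 give x < u, u < z, z ≤ x. Chaining: x < u < z ≤ x, which forces x < x — impossible.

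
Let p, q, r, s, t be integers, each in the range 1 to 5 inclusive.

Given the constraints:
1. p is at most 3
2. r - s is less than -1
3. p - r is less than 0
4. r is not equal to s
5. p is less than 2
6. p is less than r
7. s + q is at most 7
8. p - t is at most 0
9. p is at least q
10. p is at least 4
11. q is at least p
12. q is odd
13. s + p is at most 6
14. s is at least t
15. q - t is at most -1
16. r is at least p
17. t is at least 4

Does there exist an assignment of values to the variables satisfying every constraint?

Unsatisfiable

From constraints 14 and 17: s ≥ t ≥ 4. From constraints 10 and 11: q ≥ p ≥ 4. Hence s + q ≥ 8. But constraint 7 requires s + q ≤ 7, and 7 < 8. Contradiction.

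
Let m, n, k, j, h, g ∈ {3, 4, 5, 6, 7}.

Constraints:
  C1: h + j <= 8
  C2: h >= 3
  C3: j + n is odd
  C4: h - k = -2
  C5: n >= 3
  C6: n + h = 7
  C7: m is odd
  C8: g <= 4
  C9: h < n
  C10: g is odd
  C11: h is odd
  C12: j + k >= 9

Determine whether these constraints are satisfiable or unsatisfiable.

One satisfying assignment is m = 5, n = 4, k = 5, j = 5, h = 3, g = 3.
For the less obvious constraints — constraint 1: h + j = 8; constraint 4: h - k = -2; constraint 6: n + h = 7 — and the others hold by inspection.

Satisfiable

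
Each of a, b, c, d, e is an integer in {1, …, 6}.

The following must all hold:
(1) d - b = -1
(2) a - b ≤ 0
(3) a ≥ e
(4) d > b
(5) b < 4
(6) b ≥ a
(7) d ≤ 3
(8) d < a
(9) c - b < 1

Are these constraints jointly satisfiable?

Unsatisfiable

Constraints 2, 4, and 8 give b < d, d < a, a ≤ b. Chaining: b < d < a ≤ b, which forces b < b — impossible.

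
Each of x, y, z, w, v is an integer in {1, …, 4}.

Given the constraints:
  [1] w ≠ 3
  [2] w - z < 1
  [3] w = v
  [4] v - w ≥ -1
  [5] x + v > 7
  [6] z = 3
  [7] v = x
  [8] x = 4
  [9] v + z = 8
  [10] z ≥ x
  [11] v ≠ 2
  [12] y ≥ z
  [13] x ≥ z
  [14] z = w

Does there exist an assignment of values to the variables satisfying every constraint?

Unsatisfiable

Constraint 6 fixes z = 3 and constraint 8 fixes x = 4. Constraints 3, 7, and 14 give z = w = v = x, so z = x. But 3 ≠ 4 — contradiction.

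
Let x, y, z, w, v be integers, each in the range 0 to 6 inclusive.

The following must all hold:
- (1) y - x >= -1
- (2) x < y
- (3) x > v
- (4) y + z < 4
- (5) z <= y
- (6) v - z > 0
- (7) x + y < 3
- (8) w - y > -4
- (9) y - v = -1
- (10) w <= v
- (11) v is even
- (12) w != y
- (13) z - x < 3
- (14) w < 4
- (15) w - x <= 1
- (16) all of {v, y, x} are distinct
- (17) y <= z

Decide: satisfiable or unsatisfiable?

Unsatisfiable

Constraints 2, 3, 6, and 17 give v < x, x < y, y ≤ z, z < v. Chaining: v < x < y ≤ z < v, which forces v < v — impossible.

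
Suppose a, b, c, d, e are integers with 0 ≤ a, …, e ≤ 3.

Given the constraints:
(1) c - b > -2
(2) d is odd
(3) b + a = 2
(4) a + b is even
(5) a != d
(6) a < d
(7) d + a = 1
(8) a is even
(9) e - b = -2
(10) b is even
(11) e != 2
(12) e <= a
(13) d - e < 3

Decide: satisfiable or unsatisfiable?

Satisfiable

The assignment a = 0, b = 2, c = 1, d = 1, e = 0 works:
  constraint 1 holds since c - b = -1.
  constraint 3 holds since b + a = 2.
The rest check out directly.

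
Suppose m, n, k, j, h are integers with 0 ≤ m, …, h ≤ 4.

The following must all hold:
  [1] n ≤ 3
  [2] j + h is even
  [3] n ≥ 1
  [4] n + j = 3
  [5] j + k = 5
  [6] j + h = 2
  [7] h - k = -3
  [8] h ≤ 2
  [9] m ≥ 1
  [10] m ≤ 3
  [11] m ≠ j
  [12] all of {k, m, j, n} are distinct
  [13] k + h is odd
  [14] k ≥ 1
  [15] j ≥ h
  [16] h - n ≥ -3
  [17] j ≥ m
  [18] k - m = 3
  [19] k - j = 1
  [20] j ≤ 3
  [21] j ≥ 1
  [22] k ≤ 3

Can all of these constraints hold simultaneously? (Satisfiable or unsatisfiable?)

Unsatisfiable

Constraints 1, 3, 9, 10, 14, 20, 21, and 22 confine each of k, m, j, n to the 3 values {1, …, 3}.
Constraint 12 requires all 4 of them to be distinct, but only 3 values are available — impossible by the pigeonhole principle.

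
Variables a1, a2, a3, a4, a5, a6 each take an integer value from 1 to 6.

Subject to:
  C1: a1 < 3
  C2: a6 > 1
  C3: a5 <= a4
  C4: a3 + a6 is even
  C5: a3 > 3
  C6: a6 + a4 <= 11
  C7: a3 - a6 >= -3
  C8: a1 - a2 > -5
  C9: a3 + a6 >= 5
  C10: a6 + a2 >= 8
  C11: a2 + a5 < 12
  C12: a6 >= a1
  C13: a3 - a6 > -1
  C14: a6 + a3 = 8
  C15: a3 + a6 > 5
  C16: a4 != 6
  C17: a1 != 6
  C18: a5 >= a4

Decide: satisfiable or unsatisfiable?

Satisfiable

One satisfying assignment is a1 = 1, a2 = 4, a3 = 4, a4 = 5, a5 = 5, a6 = 4.
For the less obvious constraints — constraint 6: a6 + a4 = 9; constraint 7: a3 - a6 = 0; constraint 8: a1 - a2 = -3 — and the others hold by inspection.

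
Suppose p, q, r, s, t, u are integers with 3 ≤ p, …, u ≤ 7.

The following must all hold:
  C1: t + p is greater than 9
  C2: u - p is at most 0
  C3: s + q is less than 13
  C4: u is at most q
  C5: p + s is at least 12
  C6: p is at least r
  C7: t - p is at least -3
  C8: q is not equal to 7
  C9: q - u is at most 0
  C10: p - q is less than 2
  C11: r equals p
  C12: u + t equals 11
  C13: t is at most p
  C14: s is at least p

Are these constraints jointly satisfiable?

Setting (p, q, r, s, t, u) = (6, 5, 6, 6, 6, 5) satisfies everything: constraint 1: t + p = 12; constraint 2: u - p = -1, and the others follow.

Satisfiable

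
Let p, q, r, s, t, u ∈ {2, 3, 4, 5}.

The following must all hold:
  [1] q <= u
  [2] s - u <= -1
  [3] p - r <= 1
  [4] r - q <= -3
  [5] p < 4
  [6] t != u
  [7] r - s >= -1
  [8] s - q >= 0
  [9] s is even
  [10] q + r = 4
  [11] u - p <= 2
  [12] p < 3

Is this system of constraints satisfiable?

Constraints 2, 3, 4, 8, and 11 give r − p ≥ -1, p − u ≥ -2, u − s ≥ 1, s − q ≥ 0, q − r ≥ 3.
Adding all 5 inequalities: the left sides telescope to 0, and the right sides sum to (-1) + (-2) + 1 + 0 + 3 = 1. So 0 ≥ 1, which is false.

Unsatisfiable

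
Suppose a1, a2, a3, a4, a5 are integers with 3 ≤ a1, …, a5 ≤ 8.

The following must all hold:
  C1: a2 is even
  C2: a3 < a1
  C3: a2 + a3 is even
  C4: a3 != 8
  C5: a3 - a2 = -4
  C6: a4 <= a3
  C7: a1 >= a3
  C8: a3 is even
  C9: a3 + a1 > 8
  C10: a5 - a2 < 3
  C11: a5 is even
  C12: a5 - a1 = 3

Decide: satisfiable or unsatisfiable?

Setting (a1, a2, a3, a4, a5) = (5, 8, 4, 3, 8) satisfies everything: constraint 5: a3 - a2 = -4; constraint 9: a3 + a1 = 9, and the others follow.

Satisfiable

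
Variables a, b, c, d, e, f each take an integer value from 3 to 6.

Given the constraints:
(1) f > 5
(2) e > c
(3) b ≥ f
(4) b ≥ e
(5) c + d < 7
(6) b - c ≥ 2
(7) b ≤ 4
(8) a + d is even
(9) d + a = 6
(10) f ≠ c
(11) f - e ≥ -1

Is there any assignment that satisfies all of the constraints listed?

Unsatisfiable

From constraint 1: f ≥ 6. From constraints 3 and 7: f ≤ b and b ≤ 4, so f ≤ 4. But 4 < 6, so no value of f works.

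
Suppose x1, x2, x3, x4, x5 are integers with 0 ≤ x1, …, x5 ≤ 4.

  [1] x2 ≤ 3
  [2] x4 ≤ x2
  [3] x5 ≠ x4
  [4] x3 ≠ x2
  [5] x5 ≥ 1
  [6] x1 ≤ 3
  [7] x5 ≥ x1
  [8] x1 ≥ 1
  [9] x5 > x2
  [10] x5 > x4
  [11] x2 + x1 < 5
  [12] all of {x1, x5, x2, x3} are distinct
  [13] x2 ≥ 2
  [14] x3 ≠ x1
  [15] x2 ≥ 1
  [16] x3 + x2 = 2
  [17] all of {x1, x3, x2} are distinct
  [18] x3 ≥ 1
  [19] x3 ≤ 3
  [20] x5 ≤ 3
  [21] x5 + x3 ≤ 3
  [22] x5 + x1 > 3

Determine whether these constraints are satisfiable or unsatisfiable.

Constraints 1, 5, 6, 8, 15, 18, 19, and 20 confine each of x1, x5, x2, x3 to the 3 values {1, …, 3}.
Constraint 12 requires all 4 of them to be distinct, but only 3 values are available — impossible by the pigeonhole principle.

Unsatisfiable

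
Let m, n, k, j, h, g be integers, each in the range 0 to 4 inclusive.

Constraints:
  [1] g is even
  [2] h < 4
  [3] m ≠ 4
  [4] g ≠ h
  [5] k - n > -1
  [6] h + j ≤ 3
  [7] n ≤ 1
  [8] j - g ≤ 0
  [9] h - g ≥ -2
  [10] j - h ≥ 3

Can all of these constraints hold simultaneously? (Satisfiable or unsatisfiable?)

Constraints 8, 9, and 10 give j − h ≥ 3, h − g ≥ -2, g − j ≥ 0.
Adding all 3 inequalities: the left sides telescope to 0, and the right sides sum to 3 + (-2) + 0 = 1. So 0 ≥ 1, which is false.

Unsatisfiable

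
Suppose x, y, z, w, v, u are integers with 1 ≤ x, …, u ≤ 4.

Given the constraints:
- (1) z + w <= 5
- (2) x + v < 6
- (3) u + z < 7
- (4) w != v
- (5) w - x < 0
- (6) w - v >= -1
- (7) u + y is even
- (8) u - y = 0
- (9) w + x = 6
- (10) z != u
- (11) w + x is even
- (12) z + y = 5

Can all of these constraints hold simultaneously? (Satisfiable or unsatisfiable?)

Setting (x, y, z, w, v, u) = (4, 4, 1, 2, 1, 4) satisfies everything: constraint 1: z + w = 3; constraint 2: x + v = 5; constraint 3: u + z = 5, and the others follow.

Satisfiable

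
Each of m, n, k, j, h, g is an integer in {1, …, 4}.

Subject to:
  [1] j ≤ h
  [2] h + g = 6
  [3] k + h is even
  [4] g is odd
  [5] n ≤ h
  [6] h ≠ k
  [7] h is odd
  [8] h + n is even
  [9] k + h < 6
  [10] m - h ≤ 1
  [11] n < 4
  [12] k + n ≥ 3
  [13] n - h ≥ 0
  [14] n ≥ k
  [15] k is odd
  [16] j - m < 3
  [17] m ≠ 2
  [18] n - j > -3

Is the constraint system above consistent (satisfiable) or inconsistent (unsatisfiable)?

Satisfiable

Setting (m, n, k, j, h, g) = (3, 3, 1, 3, 3, 3) satisfies everything: constraint 2: h + g = 6; constraint 9: k + h = 4; constraint 10: m - h = 0, and the others follow.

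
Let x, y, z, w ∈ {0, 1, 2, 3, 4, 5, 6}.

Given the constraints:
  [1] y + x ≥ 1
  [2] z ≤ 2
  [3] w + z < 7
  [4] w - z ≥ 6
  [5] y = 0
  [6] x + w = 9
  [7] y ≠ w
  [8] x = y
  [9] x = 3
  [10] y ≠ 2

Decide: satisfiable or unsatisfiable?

Unsatisfiable

Constraint 9 fixes x = 3 and constraint 5 fixes y = 0, but constraint 8 requires x = y. Since 3 ≠ 0, contradiction.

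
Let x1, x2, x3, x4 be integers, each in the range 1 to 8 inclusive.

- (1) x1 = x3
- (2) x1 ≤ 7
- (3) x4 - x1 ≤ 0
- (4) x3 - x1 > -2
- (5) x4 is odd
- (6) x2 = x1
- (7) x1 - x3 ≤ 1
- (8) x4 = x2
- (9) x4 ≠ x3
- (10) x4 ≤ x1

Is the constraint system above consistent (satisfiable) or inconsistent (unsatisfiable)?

From constraints 1, 6, and 8, x4 = x2 = x1 = x3, so x4 = x3. But constraint 9 says x4 ≠ x3. Contradiction.

Unsatisfiable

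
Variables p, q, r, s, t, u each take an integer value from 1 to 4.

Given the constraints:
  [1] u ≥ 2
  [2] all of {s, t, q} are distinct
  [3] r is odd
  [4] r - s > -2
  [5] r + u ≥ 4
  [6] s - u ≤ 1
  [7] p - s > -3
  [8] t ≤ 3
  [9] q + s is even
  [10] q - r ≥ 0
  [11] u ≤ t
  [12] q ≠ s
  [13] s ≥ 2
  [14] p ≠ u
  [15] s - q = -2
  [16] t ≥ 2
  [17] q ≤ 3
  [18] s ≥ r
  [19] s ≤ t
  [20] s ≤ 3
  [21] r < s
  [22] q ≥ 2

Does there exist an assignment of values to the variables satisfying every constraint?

Unsatisfiable

Constraints 8, 13, 16, 17, 20, and 22 confine each of s, t, q to the 2 values {2, 3}.
Constraint 2 requires all 3 of them to be distinct, but only 2 values are available — impossible by the pigeonhole principle.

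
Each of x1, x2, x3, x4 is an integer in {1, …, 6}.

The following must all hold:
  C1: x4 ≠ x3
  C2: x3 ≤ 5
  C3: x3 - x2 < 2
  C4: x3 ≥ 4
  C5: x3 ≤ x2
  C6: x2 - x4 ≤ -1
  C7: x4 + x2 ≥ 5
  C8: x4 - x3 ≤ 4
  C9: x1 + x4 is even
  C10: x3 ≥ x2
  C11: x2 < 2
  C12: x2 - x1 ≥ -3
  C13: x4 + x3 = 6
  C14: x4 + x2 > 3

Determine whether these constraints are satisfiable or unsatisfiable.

From constraints 4 and 5: x2 ≥ x3 and x3 ≥ 4, so x2 ≥ 4. From constraint 11: x2 ≤ 1. But 1 < 4, so no value of x2 works.

Unsatisfiable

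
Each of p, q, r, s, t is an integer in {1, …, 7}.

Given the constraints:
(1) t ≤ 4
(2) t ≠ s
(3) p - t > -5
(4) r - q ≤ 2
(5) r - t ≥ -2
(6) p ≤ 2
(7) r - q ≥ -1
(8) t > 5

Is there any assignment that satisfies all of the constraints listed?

Unsatisfiable

From constraint 8: t ≥ 6. From constraint 1: t ≤ 4. But 4 < 6, so no value of t works.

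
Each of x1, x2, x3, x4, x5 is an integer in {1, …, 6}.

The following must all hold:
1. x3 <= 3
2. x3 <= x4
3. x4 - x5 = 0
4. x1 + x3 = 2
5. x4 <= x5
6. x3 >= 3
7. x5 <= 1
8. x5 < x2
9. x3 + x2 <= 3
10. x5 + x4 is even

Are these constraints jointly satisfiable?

From constraints 2 and 6: x4 ≥ x3 and x3 ≥ 3, so x4 ≥ 3. From constraints 5 and 7: x4 ≤ x5 and x5 ≤ 1, so x4 ≤ 1. But 1 < 3, so no value of x4 works.

Unsatisfiable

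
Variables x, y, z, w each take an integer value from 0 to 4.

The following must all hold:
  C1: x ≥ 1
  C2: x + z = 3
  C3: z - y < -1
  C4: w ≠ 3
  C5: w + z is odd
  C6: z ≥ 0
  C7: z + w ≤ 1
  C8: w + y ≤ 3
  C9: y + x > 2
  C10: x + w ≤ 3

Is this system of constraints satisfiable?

Try x = 2, y = 3, z = 1, w = 0.
Check constraint 2: x + z = 3; constraint 3: z - y = -2; constraint 7: z + w = 1. The remaining constraints are straightforward to verify.

Satisfiable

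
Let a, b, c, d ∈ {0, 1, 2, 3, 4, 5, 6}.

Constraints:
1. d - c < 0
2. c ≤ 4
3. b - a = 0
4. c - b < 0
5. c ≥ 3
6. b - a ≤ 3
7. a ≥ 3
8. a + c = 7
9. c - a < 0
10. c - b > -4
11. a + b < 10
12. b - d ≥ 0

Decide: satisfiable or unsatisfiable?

Take a = 4, b = 4, c = 3, d = 2. Then constraint 1: d - c = -1; constraint 3: b - a = 0; constraint 4: c - b = -1, and every other listed constraint is also met.

Satisfiable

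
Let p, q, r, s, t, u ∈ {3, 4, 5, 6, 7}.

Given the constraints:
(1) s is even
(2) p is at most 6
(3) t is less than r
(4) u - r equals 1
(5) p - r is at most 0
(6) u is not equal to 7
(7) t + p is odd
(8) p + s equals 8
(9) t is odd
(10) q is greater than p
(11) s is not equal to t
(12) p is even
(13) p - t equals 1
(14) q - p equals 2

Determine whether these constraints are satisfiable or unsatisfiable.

Satisfiable

Try p = 4, q = 6, r = 4, s = 4, t = 3, u = 5.
Check constraint 4: u - r = 1; constraint 5: p - r = 0. The remaining constraints are straightforward to verify.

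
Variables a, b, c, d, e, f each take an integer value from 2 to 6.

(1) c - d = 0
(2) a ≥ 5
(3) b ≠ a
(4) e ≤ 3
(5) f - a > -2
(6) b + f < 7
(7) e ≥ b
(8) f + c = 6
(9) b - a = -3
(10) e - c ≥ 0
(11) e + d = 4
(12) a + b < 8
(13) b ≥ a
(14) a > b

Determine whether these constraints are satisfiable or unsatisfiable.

From constraints 2 and 13: b ≥ a and a ≥ 5, so b ≥ 5. From constraints 4 and 7: b ≤ e and e ≤ 3, so b ≤ 3. But 3 < 5, so no value of b works.

Unsatisfiable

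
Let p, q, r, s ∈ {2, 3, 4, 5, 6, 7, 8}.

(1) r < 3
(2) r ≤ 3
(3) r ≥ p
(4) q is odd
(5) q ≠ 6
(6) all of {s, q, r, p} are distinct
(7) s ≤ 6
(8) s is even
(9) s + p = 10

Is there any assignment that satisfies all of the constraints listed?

From constraint 7: s ≤ 6. From constraints 2 and 3: p ≤ r ≤ 3. Hence s + p ≤ 9. But constraint 9 requires s + p = 10, and 10 > 9. Contradiction.

Unsatisfiable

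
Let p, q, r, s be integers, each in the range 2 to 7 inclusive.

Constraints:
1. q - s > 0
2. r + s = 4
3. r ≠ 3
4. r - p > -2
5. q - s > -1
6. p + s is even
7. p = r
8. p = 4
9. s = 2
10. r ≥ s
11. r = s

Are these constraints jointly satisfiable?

Constraint 8 fixes p = 4 and constraint 9 fixes s = 2. Constraints 7 and 11 give p = r = s, so p = s. But 4 ≠ 2 — contradiction.

Unsatisfiable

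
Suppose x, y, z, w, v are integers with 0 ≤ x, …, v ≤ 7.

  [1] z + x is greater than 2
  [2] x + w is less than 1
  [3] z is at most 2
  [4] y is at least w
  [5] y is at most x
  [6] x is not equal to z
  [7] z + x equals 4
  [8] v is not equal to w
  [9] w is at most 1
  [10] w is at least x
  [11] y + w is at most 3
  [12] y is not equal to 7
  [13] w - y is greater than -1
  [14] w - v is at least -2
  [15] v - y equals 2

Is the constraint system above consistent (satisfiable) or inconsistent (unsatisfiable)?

From constraint 3: z ≤ 2. From constraints 9 and 10: x ≤ w ≤ 1. Hence z + x ≤ 3. But constraint 7 requires z + x = 4, and 4 > 3. Contradiction.

Unsatisfiable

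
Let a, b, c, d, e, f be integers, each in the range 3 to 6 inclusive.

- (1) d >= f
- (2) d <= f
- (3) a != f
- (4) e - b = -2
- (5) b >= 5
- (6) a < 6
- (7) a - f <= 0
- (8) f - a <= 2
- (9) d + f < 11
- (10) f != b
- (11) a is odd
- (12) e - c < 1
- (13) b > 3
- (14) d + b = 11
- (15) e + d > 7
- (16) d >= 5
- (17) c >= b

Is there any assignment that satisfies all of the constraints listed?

Take a = 3, b = 6, c = 6, d = 5, e = 4, f = 5. Then constraint 4: e - b = -2; constraint 7: a - f = -2; constraint 8: f - a = 2, and every other listed constraint is also met.

Satisfiable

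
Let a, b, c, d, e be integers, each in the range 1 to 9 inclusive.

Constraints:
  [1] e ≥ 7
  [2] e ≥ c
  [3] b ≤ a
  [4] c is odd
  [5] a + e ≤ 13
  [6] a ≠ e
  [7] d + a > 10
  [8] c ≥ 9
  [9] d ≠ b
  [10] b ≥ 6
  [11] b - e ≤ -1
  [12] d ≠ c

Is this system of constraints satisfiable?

From constraints 3 and 10: a ≥ b ≥ 6. From constraints 2 and 8: e ≥ c ≥ 9. Hence a + e ≥ 15. But constraint 5 requires a + e ≤ 13, and 13 < 15. Contradiction.

Unsatisfiable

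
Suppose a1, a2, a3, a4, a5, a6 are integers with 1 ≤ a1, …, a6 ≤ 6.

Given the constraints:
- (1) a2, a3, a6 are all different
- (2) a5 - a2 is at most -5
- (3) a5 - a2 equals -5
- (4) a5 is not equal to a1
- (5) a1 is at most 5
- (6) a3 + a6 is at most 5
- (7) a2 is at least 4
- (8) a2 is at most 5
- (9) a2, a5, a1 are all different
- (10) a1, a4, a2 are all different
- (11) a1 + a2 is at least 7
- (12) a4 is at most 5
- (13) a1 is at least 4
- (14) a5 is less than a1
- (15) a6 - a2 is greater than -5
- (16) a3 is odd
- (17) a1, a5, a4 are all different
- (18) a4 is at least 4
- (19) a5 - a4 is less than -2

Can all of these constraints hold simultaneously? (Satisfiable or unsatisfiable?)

Constraints 5, 7, 8, 12, 13, and 18 confine each of a1, a4, a2 to the 2 values {4, 5}.
Constraint 10 requires all 3 of them to be distinct, but only 2 values are available — impossible by the pigeonhole principle.

Unsatisfiable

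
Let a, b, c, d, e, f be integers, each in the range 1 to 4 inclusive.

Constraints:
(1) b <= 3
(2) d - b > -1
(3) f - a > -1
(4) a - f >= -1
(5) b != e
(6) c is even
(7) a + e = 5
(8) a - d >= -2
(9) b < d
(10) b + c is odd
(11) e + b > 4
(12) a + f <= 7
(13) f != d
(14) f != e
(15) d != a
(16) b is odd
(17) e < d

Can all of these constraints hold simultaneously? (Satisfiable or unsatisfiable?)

Satisfiable

Setting (a, b, c, d, e, f) = (3, 3, 4, 4, 2, 3) satisfies everything: constraint 2: d - b = 1; constraint 3: f - a = 0, and the others follow.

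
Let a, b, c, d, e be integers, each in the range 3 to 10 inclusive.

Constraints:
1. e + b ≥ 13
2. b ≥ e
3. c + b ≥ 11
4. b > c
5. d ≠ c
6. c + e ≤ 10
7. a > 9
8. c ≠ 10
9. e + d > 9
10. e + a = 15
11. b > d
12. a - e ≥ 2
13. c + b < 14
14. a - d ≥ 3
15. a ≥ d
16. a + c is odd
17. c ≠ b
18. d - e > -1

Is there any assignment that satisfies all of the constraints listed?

Take a = 10, b = 10, c = 3, d = 5, e = 5. Then constraint 1: e + b = 15; constraint 3: c + b = 13, and every other listed constraint is also met.

Satisfiable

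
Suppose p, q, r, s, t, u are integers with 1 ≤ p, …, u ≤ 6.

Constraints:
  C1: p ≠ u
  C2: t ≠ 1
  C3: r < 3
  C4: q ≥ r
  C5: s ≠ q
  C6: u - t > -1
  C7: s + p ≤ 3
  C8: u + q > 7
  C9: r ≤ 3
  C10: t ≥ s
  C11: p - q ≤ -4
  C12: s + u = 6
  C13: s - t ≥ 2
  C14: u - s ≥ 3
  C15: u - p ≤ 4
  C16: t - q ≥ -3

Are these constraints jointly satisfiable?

Unsatisfiable

Constraints 11, 13, 14, 15, and 16 give t − q ≥ -3, q − p ≥ 4, p − u ≥ -4, u − s ≥ 3, s − t ≥ 2.
Adding all 5 inequalities: the left sides telescope to 0, and the right sides sum to (-3) + 4 + (-4) + 3 + 2 = 2. So 0 ≥ 2, which is false.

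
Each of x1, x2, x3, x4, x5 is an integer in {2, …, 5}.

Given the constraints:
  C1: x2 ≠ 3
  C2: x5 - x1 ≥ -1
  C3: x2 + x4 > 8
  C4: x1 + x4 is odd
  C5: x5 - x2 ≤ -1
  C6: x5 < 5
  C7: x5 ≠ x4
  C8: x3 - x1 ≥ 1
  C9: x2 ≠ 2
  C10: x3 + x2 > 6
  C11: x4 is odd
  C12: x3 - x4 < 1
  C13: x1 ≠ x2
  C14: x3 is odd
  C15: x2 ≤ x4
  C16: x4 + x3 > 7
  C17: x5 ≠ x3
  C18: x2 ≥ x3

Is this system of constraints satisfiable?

Satisfiable

Try x1 = 2, x2 = 4, x3 = 3, x4 = 5, x5 = 2.
Check constraint 2: x5 - x1 = 0; constraint 3: x2 + x4 = 9. The remaining constraints are straightforward to verify.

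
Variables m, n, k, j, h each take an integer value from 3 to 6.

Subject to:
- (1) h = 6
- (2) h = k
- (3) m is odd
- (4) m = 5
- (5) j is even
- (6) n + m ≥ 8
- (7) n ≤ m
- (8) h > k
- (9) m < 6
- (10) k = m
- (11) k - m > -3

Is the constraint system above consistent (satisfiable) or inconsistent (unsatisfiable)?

Constraint 1 fixes h = 6 and constraint 4 fixes m = 5. Constraints 2 and 10 give h = k = m, so h = m. But 6 ≠ 5 — contradiction.

Unsatisfiable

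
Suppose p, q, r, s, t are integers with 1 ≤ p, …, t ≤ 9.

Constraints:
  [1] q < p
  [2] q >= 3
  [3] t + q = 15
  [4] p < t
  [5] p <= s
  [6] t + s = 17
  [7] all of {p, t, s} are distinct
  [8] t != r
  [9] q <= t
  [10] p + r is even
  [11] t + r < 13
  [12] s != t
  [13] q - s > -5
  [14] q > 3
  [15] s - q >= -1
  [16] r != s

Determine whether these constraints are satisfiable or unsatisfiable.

One satisfying assignment is p = 7, q = 6, r = 3, s = 8, t = 9.
For the less obvious constraints — constraint 3: t + q = 15; constraint 6: t + s = 17 — and the others hold by inspection.

Satisfiable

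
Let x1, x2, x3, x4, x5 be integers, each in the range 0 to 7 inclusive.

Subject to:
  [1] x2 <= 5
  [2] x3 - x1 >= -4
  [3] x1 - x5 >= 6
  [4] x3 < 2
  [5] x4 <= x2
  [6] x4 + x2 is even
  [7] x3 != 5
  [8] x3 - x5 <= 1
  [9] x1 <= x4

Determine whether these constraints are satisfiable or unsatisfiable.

Constraints 2, 3, and 8 give x1 − x5 ≥ 6, x5 − x3 ≥ -1, x3 − x1 ≥ -4.
Adding all 3 inequalities: the left sides telescope to 0, and the right sides sum to 6 + (-1) + (-4) = 1. So 0 ≥ 1, which is false.

Unsatisfiable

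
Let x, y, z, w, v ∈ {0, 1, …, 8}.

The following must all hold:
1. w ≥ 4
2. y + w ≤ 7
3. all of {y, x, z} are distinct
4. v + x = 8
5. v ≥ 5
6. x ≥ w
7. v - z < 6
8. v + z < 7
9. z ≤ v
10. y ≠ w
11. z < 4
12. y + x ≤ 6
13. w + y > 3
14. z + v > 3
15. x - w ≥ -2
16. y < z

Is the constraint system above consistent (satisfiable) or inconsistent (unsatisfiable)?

From constraint 5: v ≥ 5. From constraints 1 and 6: x ≥ w ≥ 4. Hence v + x ≥ 9. But constraint 4 requires v + x = 8, and 8 < 9. Contradiction.

Unsatisfiable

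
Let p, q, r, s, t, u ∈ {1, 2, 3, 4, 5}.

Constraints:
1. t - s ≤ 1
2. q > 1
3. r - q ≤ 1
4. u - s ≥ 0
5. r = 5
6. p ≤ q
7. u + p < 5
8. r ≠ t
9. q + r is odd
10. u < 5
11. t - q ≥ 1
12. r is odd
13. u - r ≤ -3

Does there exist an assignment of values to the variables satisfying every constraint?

Constraints 1, 3, 4, 11, and 13 give r − u ≥ 3, u − s ≥ 0, s − t ≥ -1, t − q ≥ 1, q − r ≥ -1.
Adding all 5 inequalities: the left sides telescope to 0, and the right sides sum to 3 + 0 + (-1) + 1 + (-1) = 2. So 0 ≥ 2, which is false.

Unsatisfiable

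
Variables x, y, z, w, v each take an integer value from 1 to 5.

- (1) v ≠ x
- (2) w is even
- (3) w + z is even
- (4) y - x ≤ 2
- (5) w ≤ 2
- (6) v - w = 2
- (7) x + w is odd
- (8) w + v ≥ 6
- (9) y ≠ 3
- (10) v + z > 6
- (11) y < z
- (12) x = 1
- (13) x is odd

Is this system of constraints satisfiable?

Satisfiable

One satisfying assignment is x = 1, y = 2, z = 4, w = 2, v = 4.
For the less obvious constraints — constraint 4: y - x = 1; constraint 6: v - w = 2; constraint 8: w + v = 6 — and the others hold by inspection.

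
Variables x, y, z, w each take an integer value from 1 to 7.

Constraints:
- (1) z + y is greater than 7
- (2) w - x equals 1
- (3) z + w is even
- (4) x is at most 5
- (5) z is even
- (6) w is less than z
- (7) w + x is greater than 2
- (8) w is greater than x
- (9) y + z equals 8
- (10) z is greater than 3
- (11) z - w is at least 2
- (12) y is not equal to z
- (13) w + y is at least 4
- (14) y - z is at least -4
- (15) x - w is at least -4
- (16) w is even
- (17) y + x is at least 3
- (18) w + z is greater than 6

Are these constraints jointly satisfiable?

Try x = 1, y = 2, z = 6, w = 2.
Check constraint 1: z + y = 8; constraint 2: w - x = 1; constraint 7: w + x = 3. The remaining constraints are straightforward to verify.

Satisfiable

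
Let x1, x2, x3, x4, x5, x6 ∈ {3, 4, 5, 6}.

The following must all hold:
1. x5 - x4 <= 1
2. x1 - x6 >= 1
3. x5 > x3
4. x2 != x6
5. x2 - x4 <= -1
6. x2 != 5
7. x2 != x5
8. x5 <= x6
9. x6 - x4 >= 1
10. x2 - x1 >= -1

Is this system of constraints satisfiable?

Constraints 2, 5, 9, and 10 give x2 − x1 ≥ -1, x1 − x6 ≥ 1, x6 − x4 ≥ 1, x4 − x2 ≥ 1.
Adding all 4 inequalities: the left sides telescope to 0, and the right sides sum to (-1) + 1 + 1 + 1 = 2. So 0 ≥ 2, which is false.

Unsatisfiable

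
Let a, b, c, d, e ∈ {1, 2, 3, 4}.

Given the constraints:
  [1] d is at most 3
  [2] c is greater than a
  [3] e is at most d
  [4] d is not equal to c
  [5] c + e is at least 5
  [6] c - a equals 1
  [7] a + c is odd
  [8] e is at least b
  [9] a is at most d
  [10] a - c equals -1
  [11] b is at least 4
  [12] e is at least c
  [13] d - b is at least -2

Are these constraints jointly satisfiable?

Unsatisfiable

From constraints 8 and 11: e ≥ b and b ≥ 4, so e ≥ 4. From constraints 1 and 3: e ≤ d and d ≤ 3, so e ≤ 3. But 3 < 4, so no value of e works.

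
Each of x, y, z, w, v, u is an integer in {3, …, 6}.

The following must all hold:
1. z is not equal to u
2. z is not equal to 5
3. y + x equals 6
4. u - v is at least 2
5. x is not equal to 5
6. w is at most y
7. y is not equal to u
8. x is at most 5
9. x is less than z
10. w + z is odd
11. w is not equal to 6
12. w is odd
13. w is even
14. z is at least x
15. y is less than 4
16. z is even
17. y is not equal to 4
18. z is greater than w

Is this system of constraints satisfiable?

Constraint 13 makes w even and constraint 16 makes z even, so w + z must be even. Constraint 10 says w + z is odd — contradiction.

Unsatisfiable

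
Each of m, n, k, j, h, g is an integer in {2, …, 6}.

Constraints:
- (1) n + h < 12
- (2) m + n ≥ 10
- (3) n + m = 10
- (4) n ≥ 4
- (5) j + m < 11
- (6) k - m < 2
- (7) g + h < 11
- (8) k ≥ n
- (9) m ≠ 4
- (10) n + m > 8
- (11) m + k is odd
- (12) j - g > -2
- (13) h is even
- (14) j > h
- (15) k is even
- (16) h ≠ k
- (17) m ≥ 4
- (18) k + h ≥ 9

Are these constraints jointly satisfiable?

Take m = 5, n = 5, k = 6, j = 5, h = 4, g = 5. Then constraint 1: n + h = 9; constraint 2: m + n = 10; constraint 3: n + m = 10, and every other listed constraint is also met.

Satisfiable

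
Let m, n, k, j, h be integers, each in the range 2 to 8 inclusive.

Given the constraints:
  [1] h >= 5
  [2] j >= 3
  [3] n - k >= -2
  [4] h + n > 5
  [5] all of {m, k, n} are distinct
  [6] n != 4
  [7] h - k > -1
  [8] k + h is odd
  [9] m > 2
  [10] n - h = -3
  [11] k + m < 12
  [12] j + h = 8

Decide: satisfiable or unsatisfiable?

Take m = 5, n = 2, k = 4, j = 3, h = 5. Then constraint 3: n - k = -2; constraint 4: h + n = 7; constraint 7: h - k = 1, and every other listed constraint is also met.

Satisfiable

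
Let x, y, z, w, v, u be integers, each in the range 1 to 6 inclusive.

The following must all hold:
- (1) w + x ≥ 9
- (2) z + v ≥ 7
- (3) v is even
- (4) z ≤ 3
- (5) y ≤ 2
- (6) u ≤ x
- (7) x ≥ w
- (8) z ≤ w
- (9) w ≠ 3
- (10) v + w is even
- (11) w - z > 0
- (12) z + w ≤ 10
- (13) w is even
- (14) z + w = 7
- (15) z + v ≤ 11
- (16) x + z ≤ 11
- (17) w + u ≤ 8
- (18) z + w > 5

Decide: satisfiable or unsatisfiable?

Setting (x, y, z, w, v, u) = (6, 2, 3, 4, 6, 2) satisfies everything: constraint 1: w + x = 10; constraint 2: z + v = 9; constraint 11: w - z = 1, and the others follow.

Satisfiable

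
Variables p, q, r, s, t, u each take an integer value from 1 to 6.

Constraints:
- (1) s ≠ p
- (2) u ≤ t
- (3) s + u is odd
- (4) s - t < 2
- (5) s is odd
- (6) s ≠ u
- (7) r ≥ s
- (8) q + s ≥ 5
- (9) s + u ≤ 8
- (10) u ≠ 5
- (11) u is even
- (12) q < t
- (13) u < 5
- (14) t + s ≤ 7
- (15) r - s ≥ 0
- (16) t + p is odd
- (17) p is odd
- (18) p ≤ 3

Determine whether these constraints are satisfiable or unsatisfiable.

Satisfiable

One satisfying assignment is p = 1, q = 3, r = 4, s = 3, t = 4, u = 2.
For the less obvious constraints — constraint 4: s - t = -1; constraint 8: q + s = 6; constraint 9: s + u = 5 — and the others hold by inspection.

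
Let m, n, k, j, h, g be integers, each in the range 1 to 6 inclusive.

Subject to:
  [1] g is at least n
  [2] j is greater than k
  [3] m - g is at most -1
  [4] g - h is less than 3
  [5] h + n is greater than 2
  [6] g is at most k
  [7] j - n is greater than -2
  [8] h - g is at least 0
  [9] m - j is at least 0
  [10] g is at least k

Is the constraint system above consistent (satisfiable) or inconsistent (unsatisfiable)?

Constraints 2, 3, 6, and 9 give m < g, g ≤ k, k < j, j ≤ m. Chaining: m < g ≤ k < j ≤ m, which forces m < m — impossible.

Unsatisfiable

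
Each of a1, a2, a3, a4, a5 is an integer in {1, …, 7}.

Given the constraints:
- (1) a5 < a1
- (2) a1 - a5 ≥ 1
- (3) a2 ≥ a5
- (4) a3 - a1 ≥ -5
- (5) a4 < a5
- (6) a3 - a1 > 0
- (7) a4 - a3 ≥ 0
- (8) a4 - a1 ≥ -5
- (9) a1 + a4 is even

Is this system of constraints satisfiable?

Unsatisfiable

Constraints 1, 5, 6, and 7 give a5 < a1, a1 < a3, a3 ≤ a4, a4 < a5. Chaining: a5 < a1 < a3 ≤ a4 < a5, which forces a5 < a5 — impossible.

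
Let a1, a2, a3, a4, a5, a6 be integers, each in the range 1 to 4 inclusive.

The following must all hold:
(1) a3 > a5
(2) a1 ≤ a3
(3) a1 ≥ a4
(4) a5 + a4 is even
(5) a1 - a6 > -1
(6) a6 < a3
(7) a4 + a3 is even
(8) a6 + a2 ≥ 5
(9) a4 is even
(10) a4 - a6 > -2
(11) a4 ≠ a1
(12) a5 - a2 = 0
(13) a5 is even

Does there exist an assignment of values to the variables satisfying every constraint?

One satisfying assignment is a1 = 4, a2 = 2, a3 = 4, a4 = 2, a5 = 2, a6 = 3.
For the less obvious constraints — constraint 5: a1 - a6 = 1; constraint 8: a6 + a2 = 5; constraint 10: a4 - a6 = -1 — and the others hold by inspection.

Satisfiable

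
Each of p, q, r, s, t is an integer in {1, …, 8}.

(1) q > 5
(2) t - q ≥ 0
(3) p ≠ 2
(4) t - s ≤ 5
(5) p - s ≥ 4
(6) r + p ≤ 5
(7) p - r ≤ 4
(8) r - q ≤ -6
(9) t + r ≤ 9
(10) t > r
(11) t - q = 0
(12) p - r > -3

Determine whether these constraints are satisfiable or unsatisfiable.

Unsatisfiable

Constraints 2, 4, 5, 7, and 8 give r − p ≥ -4, p − s ≥ 4, s − t ≥ -5, t − q ≥ 0, q − r ≥ 6.
Adding all 5 inequalities: the left sides telescope to 0, and the right sides sum to (-4) + 4 + (-5) + 0 + 6 = 1. So 0 ≥ 1, which is false.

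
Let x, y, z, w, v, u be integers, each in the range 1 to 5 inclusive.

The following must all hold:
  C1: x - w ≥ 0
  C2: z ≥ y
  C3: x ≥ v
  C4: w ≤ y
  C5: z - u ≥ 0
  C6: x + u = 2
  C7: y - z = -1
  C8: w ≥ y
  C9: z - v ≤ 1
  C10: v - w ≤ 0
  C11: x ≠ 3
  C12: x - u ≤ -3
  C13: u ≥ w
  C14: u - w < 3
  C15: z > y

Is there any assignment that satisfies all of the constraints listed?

Unsatisfiable

Constraints 1, 5, 9, 10, and 12 give z − u ≥ 0, u − x ≥ 3, x − w ≥ 0, w − v ≥ 0, v − z ≥ -1.
Adding all 5 inequalities: the left sides telescope to 0, and the right sides sum to 0 + 3 + 0 + 0 + (-1) = 2. So 0 ≥ 2, which is false.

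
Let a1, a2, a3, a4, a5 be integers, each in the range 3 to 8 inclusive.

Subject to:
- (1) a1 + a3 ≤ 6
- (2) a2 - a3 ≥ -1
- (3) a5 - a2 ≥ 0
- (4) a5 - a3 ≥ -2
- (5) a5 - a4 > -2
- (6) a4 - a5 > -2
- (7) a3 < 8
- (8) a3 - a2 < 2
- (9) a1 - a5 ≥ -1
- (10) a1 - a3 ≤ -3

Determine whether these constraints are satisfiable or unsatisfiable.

Constraints 2, 3, 9, and 10 give a5 − a2 ≥ 0, a2 − a3 ≥ -1, a3 − a1 ≥ 3, a1 − a5 ≥ -1.
Adding all 4 inequalities: the left sides telescope to 0, and the right sides sum to 0 + (-1) + 3 + (-1) = 1. So 0 ≥ 1, which is false.

Unsatisfiable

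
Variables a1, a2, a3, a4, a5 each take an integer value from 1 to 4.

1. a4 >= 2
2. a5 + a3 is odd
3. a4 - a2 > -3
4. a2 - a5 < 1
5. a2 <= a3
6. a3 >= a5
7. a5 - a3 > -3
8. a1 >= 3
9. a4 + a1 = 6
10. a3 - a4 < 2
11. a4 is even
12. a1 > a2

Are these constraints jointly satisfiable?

Try a1 = 4, a2 = 2, a3 = 3, a4 = 2, a5 = 2.
Check constraint 3: a4 - a2 = 0; constraint 4: a2 - a5 = 0. The remaining constraints are straightforward to verify.

Satisfiable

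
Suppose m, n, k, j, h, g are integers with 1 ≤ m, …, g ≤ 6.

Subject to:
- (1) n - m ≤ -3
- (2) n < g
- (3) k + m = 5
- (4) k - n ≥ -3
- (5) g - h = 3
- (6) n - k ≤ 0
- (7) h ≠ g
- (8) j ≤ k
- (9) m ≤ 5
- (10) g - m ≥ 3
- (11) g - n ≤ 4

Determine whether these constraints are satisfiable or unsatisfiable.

Constraints 1, 10, and 11 give n − g ≥ -4, g − m ≥ 3, m − n ≥ 3.
Adding all 3 inequalities: the left sides telescope to 0, and the right sides sum to (-4) + 3 + 3 = 2. So 0 ≥ 2, which is false.

Unsatisfiable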